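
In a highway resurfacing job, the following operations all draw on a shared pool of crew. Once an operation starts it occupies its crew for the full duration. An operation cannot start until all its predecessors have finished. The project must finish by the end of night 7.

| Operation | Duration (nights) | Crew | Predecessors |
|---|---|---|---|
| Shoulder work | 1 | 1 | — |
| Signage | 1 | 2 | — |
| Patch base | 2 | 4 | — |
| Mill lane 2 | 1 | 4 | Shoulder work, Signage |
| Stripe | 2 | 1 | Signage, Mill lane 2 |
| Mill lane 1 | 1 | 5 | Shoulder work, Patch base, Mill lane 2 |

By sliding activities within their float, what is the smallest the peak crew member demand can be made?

5

Early-start (Shoulder work@1, Signage@1, Patch base@1, Mill lane 2@2, Stripe@3, Mill lane 1@3) gives peak 8: n1:7  n2:8  n3:6  n4:1  n5:0  n6:0  n7:0.
Shift Patch base→2, Mill lane 2→4, Stripe→5, Mill lane 1→7.
Schedule Shoulder work@1, Signage@1, Patch base@2, Mill lane 2@4, Stripe@5, Mill lane 1@7: n1:3  n2:4  n3:4  n4:4  n5:1  n6:1  n7:5 — peak 5.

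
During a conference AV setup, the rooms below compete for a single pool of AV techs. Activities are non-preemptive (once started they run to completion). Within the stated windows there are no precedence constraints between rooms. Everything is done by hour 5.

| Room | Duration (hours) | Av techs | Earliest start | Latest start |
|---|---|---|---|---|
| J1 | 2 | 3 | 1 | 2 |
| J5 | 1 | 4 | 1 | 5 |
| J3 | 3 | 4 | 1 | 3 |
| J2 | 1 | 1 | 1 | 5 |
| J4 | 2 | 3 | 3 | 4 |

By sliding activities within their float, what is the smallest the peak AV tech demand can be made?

7

Early-start (J1@1, J5@1, J3@1, J2@1, J4@3) gives peak 12: h1:12  h2:7  h3:7  h4:3  h5:0.
Shift J3→2, J2→3, J4→4.
Schedule J1@1, J5@1, J3@2, J2@3, J4@4: h1:7  h2:7  h3:5  h4:7  h5:3 — peak 7.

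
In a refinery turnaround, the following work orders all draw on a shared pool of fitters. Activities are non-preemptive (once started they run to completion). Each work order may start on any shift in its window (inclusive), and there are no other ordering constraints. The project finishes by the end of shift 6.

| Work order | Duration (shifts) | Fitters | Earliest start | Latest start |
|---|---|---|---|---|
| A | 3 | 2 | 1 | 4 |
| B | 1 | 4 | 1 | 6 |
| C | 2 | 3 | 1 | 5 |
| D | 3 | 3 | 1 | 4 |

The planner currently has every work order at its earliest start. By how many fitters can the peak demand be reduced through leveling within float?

7

Early-start peak: s1:12  s2:8  s3:5  s4:0  s5:0  s6:0 ⇒ 12.
Leveled (A@1, B@4, C@5, D@1): s1:5  s2:5  s3:5  s4:4  s5:3  s6:3 ⇒ 5.
Reduction 12 − 5 = 7.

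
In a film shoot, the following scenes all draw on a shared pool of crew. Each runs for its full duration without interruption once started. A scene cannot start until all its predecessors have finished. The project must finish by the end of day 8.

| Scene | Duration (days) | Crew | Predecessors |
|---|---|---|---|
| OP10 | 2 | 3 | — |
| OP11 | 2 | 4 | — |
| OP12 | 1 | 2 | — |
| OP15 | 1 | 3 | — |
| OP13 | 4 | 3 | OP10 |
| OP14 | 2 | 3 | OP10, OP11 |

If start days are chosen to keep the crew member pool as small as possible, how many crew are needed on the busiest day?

6

Early-start (OP10@1, OP11@1, OP12@1, OP15@1, OP13@3, OP14@3) gives peak 12: d1:12  d2:7  d3:6  d4:6  d5:3  d6:3  d7:0  d8:0.
Shift OP11→3, OP15→2, OP13→5, OP14→5.
Schedule OP10@1, OP11@3, OP12@1, OP15@2, OP13@5, OP14@5: d1:5  d2:6  d3:4  d4:4  d5:6  d6:6  d7:3  d8:3 — peak 6.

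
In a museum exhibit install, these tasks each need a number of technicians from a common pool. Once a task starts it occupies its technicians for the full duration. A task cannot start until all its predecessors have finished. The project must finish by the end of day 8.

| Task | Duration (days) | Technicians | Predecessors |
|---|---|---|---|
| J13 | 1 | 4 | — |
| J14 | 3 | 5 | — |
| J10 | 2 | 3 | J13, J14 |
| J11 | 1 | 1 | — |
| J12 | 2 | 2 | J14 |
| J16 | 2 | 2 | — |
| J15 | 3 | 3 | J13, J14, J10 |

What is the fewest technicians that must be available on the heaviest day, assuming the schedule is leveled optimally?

Early-start (J13@1, J14@1, J10@4, J11@1, J12@4, J16@1, J15@6) gives peak 12: d1:12  d2:7  d3:5  d4:5  d5:5  d6:3  d7:3  d8:3.
Shift J11→2, J16→2.
Schedule J13@1, J14@1, J10@4, J11@2, J12@4, J16@2, J15@6: d1:9  d2:8  d3:7  d4:5  d5:5  d6:3  d7:3  d8:3 — peak 9.

9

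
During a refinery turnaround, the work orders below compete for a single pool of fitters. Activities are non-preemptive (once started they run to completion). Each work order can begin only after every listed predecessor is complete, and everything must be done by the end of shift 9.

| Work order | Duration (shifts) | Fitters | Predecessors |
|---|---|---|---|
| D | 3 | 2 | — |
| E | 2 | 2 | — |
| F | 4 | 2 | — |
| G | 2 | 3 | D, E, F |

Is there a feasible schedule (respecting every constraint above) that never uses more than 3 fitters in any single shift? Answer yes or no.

no

The minimum achievable peak is 4; 3 < 4, so no feasible schedule stays within the cap.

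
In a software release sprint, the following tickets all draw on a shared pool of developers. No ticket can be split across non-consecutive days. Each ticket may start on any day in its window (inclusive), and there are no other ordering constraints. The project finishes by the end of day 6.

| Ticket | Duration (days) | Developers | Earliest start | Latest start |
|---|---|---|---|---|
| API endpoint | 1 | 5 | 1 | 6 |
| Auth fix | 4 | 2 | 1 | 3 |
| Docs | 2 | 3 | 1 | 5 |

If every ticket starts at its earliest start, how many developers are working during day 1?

At early start, day 1 has: API endpoint, Auth fix, Docs.
Demand: 5 + 2 + 3 = 10.

10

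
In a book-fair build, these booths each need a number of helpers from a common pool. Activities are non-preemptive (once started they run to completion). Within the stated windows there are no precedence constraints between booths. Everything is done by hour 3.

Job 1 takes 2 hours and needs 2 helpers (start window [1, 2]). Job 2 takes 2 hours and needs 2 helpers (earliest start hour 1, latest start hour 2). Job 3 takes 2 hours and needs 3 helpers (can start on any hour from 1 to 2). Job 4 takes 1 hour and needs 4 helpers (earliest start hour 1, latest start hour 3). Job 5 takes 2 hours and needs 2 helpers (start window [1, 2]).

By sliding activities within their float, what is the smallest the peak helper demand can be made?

9

Early-start (Job 1@1, Job 2@1, Job 3@1, Job 4@1, Job 5@1) gives peak 13: h1:13  h2:9  h3:0.
Shift Job 4→3.
Schedule Job 1@1, Job 2@1, Job 3@1, Job 4@3, Job 5@1: h1:9  h2:9  h3:4 — peak 9.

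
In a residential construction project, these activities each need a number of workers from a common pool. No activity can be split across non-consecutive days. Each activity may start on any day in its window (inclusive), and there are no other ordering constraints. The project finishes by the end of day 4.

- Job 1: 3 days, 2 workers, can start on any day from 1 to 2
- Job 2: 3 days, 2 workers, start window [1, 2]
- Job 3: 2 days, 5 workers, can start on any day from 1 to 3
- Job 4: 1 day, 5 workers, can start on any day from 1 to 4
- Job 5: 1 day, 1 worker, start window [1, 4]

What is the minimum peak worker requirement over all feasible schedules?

9

Early-start (Job 1@1, Job 2@1, Job 3@1, Job 4@1, Job 5@1) gives peak 15: d1:15  d2:9  d3:4  d4:0.
Shift Job 4→3, Job 5→4.
Schedule Job 1@1, Job 2@1, Job 3@1, Job 4@3, Job 5@4: d1:9  d2:9  d3:9  d4:1 — peak 9.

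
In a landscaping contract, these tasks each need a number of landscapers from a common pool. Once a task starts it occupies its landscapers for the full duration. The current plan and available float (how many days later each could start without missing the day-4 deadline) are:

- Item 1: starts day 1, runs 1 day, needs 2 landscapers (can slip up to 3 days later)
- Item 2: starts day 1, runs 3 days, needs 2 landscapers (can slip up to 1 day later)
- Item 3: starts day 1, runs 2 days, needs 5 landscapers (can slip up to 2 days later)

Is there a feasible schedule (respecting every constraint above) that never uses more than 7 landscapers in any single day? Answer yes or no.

Schedule Item 1@1, Item 2@1, Item 3@2: d1:4  d2:7  d3:7  d4:0 — peak 7 ≤ 7.

yes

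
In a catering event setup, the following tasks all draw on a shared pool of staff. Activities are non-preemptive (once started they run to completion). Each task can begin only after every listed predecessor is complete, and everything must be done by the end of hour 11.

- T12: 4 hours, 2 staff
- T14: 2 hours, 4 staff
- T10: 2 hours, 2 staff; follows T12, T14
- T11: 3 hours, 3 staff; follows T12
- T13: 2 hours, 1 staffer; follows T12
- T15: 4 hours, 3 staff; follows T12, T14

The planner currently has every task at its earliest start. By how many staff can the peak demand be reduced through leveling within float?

Early-start peak: h1:6  h2:6  h3:2  h4:2  h5:9  h6:9  h7:6  h8:3  h9:0  h10:0  h11:0 ⇒ 9.
Leveled (T12@1, T14@1, T10@5, T11@5, T13@5, T15@7): h1:6  h2:6  h3:2  h4:2  h5:6  h6:6  h7:6  h8:3  h9:3  h10:3  h11:0 ⇒ 6.
Reduction 9 − 6 = 3.

3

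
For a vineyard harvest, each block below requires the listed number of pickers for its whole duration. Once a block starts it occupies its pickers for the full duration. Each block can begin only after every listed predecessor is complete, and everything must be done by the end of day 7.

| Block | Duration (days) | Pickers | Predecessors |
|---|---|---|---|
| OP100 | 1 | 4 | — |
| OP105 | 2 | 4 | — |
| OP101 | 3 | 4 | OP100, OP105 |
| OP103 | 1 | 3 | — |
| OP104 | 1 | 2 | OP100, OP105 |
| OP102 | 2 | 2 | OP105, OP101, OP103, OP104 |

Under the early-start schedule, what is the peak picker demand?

11

Early-start schedule: OP100@1, OP105@1, OP101@3, OP103@1, OP104@3, OP102@6.
Load per day: day 1: 11, day 2: 4, day 3: 6, day 4: 4, day 5: 4, day 6: 2, day 7: 2.
Peak is 11.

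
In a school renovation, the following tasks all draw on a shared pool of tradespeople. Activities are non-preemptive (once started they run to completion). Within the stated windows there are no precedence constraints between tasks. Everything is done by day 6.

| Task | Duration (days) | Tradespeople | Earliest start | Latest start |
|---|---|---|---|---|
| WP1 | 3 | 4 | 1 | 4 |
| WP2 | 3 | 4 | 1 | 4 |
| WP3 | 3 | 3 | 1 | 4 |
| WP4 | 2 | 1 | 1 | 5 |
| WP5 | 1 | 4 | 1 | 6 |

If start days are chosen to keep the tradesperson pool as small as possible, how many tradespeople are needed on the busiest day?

Early-start (WP1@1, WP2@1, WP3@1, WP4@1, WP5@1) gives peak 16: d1:16  d2:12  d3:11  d4:0  d5:0  d6:0.
Shift WP3→4, WP4→4, WP5→4.
Schedule WP1@1, WP2@1, WP3@4, WP4@4, WP5@4: d1:8  d2:8  d3:8  d4:8  d5:4  d6:3 — peak 8.

8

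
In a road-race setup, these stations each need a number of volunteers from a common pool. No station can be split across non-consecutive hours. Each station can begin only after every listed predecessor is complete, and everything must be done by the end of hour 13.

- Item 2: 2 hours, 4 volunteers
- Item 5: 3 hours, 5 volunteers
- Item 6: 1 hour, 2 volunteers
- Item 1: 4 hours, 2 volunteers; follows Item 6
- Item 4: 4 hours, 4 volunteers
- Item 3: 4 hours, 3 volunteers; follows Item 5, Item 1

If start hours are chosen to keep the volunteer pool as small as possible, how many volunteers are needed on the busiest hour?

Early-start (Item 2@1, Item 5@1, Item 6@1, Item 1@2, Item 4@1, Item 3@6) gives peak 15: h1:15  h2:15  h3:11  h4:6  h5:2  h6:3  h7:3  h8:3  h9:3  h10:0  h11:0  h12:0  h13:0.
Shift Item 5→3, Item 1→6, Item 4→6, Item 3→10.
Schedule Item 2@1, Item 5@3, Item 6@1, Item 1@6, Item 4@6, Item 3@10: h1:6  h2:4  h3:5  h4:5  h5:5  h6:6  h7:6  h8:6  h9:6  h10:3  h11:3  h12:3  h13:3 — peak 6.

6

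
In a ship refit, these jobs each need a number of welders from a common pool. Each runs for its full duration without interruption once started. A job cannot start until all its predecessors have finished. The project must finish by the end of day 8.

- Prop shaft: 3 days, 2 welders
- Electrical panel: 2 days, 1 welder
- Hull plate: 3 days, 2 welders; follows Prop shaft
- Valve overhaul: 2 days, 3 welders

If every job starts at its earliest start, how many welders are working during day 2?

At early start, day 2 has: Prop shaft, Electrical panel, Valve overhaul.
Demand: 2 + 1 + 3 = 6.

6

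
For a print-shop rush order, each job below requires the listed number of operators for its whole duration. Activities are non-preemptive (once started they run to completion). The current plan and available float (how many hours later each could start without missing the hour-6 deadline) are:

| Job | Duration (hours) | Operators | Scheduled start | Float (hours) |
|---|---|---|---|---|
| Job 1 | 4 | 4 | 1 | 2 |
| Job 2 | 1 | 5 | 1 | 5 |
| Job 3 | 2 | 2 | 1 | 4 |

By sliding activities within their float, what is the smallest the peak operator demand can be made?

6

Early-start (Job 1@1, Job 2@1, Job 3@1) gives peak 11: h1:11  h2:6  h3:4  h4:4  h5:0  h6:0.
Shift Job 2→5.
Schedule Job 1@1, Job 2@5, Job 3@1: h1:6  h2:6  h3:4  h4:4  h5:5  h6:0 — peak 6.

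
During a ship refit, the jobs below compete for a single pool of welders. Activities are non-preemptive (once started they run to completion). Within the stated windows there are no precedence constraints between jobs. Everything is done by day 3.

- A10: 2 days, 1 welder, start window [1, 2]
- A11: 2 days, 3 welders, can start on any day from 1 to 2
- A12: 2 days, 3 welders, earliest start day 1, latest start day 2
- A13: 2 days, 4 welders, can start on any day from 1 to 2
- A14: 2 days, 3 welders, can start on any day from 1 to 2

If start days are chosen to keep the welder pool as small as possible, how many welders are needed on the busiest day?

14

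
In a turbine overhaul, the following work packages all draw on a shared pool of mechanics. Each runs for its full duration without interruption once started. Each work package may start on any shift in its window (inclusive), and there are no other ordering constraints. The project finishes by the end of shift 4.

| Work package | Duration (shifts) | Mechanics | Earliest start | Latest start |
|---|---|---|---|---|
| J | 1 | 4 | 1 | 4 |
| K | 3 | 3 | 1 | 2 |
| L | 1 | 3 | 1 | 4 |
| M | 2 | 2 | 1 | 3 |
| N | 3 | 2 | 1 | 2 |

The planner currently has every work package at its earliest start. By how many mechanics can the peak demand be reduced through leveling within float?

Early-start peak: s1:14  s2:7  s3:5  s4:0 ⇒ 14.
Leveled (J@1, K@1, L@4, M@2, N@2): s1:7  s2:7  s3:7  s4:5 ⇒ 7.
Reduction 14 − 7 = 7.

7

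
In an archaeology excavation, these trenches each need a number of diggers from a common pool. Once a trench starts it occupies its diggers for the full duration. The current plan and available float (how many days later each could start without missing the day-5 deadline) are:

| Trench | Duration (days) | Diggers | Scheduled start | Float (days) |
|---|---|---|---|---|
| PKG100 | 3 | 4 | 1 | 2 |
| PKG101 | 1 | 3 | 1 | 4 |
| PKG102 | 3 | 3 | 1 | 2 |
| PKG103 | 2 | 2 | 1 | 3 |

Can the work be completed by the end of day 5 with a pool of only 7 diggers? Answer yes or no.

yes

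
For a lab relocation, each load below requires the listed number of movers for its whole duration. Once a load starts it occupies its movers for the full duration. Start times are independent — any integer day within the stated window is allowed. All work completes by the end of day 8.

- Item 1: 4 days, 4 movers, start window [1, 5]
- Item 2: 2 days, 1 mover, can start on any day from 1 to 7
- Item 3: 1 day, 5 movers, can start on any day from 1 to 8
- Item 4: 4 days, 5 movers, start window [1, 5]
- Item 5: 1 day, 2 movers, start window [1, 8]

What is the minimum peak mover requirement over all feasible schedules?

Early-start (Item 1@1, Item 2@1, Item 3@1, Item 4@1, Item 5@1) gives peak 17: d1:17  d2:10  d3:9  d4:9  d5:0  d6:0  d7:0  d8:0.
Shift Item 3→3, Item 4→4.
Schedule Item 1@1, Item 2@1, Item 3@3, Item 4@4, Item 5@1: d1:7  d2:5  d3:9  d4:9  d5:5  d6:5  d7:5  d8:0 — peak 9.

9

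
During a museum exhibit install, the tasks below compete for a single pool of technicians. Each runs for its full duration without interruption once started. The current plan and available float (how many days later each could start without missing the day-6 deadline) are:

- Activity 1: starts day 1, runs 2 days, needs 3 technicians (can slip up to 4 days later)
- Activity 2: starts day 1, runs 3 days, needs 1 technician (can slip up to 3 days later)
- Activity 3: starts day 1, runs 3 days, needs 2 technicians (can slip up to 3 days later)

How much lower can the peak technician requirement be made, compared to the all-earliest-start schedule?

3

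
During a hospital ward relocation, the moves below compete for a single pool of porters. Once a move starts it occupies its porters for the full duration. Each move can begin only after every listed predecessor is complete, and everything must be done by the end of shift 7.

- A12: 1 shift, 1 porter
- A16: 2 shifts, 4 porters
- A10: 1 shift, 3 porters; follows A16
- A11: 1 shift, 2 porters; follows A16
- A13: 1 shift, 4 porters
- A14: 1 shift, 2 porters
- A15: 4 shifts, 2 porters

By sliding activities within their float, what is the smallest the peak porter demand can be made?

Early-start (A12@1, A16@1, A10@3, A11@3, A13@1, A14@1, A15@1) gives peak 13: s1:13  s2:6  s3:7  s4:2  s5:0  s6:0  s7:0.
Shift A11→4, A13→7, A14→5, A15→3.
Schedule A12@1, A16@1, A10@3, A11@4, A13@7, A14@5, A15@3: s1:5  s2:4  s3:5  s4:4  s5:4  s6:2  s7:4 — peak 5.

5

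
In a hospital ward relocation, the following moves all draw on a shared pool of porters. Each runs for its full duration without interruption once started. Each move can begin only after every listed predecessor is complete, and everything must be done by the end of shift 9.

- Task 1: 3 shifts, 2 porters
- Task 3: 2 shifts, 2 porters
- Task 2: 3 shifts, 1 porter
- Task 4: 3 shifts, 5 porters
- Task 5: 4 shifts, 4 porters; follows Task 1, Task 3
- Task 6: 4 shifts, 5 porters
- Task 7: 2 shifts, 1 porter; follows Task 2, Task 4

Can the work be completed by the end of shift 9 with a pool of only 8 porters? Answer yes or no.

no

The minimum achievable peak is 9; 8 < 9, so no feasible schedule stays within the cap.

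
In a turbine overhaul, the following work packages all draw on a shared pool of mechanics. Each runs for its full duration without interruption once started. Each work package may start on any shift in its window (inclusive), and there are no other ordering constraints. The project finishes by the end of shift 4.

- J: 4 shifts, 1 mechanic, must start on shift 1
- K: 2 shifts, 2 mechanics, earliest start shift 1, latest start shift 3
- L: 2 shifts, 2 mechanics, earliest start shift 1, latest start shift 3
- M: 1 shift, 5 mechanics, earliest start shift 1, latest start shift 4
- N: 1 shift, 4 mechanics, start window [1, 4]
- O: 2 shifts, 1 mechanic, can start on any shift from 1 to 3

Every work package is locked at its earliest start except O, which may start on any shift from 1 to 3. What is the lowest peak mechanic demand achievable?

14

O@1: s1:15  s2:6  s3:1  s4:1 → peak 15
O@2: s1:14  s2:6  s3:2  s4:1 → peak 14
O@3: s1:14  s2:5  s3:2  s4:2 → peak 14
Best is O@2, peak 14.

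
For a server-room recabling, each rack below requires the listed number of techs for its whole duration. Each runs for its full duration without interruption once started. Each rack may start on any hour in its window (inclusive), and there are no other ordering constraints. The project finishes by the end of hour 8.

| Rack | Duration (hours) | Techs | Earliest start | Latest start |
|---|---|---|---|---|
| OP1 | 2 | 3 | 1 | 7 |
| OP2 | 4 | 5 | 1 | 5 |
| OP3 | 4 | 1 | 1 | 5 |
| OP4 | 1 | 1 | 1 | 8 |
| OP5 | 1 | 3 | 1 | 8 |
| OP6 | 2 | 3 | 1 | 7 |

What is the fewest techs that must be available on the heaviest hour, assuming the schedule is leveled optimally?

Early-start (OP1@1, OP2@1, OP3@1, OP4@1, OP5@1, OP6@1) gives peak 16: h1:16  h2:12  h3:6  h4:6  h5:0  h6:0  h7:0  h8:0.
Shift OP2→3, OP5→7, OP6→7.
Schedule OP1@1, OP2@3, OP3@1, OP4@1, OP5@7, OP6@7: h1:5  h2:4  h3:6  h4:6  h5:5  h6:5  h7:6  h8:3 — peak 6.

6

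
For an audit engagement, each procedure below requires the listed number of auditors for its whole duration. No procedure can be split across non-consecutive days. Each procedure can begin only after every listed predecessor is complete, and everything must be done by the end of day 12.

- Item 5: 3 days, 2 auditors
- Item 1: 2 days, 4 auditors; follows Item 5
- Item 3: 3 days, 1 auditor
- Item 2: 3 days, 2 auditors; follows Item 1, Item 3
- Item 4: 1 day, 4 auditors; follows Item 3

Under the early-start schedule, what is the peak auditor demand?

8

Early-start schedule: Item 5@1, Item 1@4, Item 3@1, Item 2@6, Item 4@4.
Load per day: day 1: 3, day 2: 3, day 3: 3, day 4: 8, day 5: 4, day 6: 2, day 7: 2, day 8: 2, day 9: 0, day 10: 0, day 11: 0, day 12: 0.
Peak is 8.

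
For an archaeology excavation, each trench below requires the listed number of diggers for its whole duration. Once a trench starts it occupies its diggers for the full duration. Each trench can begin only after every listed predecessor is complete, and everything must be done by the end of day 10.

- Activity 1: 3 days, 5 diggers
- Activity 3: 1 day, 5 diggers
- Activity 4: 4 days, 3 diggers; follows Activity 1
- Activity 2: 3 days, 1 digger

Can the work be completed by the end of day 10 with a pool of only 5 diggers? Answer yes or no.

yes

Schedule Activity 1@1, Activity 3@4, Activity 4@5, Activity 2@5: d1:5  d2:5  d3:5  d4:5  d5:4  d6:4  d7:4  d8:3  d9:0  d10:0 — peak 5 ≤ 5.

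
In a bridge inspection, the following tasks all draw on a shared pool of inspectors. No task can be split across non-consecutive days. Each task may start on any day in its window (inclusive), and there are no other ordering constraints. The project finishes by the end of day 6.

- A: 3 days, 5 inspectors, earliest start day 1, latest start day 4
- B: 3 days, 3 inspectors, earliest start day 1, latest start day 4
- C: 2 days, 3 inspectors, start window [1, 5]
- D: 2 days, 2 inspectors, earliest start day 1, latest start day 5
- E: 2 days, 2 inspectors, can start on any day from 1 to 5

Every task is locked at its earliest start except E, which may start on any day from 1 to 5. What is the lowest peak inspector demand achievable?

13

E@1: d1:15  d2:15  d3:8  d4:0  d5:0  d6:0 → peak 15
E@2: d1:13  d2:15  d3:10  d4:0  d5:0  d6:0 → peak 15
E@3: d1:13  d2:13  d3:10  d4:2  d5:0  d6:0 → peak 13
E@4: d1:13  d2:13  d3:8  d4:2  d5:2  d6:0 → peak 13
E@5: d1:13  d2:13  d3:8  d4:0  d5:2  d6:2 → peak 13
Best is E@3, peak 13.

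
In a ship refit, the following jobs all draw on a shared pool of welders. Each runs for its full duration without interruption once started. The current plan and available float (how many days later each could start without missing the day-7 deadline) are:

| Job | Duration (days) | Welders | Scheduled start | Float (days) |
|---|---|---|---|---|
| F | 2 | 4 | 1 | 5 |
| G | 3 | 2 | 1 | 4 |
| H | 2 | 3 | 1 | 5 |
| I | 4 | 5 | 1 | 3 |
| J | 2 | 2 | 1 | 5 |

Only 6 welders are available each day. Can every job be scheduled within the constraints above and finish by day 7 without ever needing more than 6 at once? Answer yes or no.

Total welder-days = 44; over 7 days the average is 44/7 > 6, so some day must exceed 6.

no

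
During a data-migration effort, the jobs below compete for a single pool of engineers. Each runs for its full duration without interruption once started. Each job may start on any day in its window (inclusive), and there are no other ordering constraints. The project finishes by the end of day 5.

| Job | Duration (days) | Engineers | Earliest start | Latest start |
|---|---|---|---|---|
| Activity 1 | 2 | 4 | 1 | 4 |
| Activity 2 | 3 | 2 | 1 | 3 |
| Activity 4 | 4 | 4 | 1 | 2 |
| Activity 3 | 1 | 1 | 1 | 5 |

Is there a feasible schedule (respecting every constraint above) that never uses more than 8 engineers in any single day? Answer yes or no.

yes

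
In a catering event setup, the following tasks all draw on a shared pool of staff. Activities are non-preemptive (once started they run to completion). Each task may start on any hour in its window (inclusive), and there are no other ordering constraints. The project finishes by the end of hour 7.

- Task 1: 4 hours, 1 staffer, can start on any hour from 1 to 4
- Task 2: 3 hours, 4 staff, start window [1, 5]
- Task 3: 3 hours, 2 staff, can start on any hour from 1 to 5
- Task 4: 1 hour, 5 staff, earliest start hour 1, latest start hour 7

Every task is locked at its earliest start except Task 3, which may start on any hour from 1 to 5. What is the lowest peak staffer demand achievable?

10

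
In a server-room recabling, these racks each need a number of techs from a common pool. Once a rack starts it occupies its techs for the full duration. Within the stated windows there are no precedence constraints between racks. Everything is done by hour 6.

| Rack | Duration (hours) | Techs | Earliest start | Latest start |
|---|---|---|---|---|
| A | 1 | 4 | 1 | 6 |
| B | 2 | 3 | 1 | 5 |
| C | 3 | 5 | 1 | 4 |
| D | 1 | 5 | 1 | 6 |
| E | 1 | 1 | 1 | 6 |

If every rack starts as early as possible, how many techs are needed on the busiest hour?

18

Early-start schedule: A@1, B@1, C@1, D@1, E@1.
Load per hour: hour 1: 18, hour 2: 8, hour 3: 5, hour 4: 0, hour 5: 0, hour 6: 0.
Peak is 18.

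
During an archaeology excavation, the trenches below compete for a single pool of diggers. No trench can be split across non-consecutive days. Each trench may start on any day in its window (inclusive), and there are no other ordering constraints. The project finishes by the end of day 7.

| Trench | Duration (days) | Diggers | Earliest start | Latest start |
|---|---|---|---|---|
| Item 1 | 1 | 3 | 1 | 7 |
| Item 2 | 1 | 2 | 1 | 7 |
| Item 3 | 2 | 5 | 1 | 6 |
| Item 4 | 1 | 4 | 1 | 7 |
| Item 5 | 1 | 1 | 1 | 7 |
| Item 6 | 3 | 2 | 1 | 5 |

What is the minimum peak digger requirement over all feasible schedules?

5

Early-start (Item 1@1, Item 2@1, Item 3@1, Item 4@1, Item 5@1, Item 6@1) gives peak 17: d1:17  d2:7  d3:2  d4:0  d5:0  d6:0  d7:0.
Shift Item 3→2, Item 4→4, Item 5→4, Item 6→5.
Schedule Item 1@1, Item 2@1, Item 3@2, Item 4@4, Item 5@4, Item 6@5: d1:5  d2:5  d3:5  d4:5  d5:2  d6:2  d7:2 — peak 5.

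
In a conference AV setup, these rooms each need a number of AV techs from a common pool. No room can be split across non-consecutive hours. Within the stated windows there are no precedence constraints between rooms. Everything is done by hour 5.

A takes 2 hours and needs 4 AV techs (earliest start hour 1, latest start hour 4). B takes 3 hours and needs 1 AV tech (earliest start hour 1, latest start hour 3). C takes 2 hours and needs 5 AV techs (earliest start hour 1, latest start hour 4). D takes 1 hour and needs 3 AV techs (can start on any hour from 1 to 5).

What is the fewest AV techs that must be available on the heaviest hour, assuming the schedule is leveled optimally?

5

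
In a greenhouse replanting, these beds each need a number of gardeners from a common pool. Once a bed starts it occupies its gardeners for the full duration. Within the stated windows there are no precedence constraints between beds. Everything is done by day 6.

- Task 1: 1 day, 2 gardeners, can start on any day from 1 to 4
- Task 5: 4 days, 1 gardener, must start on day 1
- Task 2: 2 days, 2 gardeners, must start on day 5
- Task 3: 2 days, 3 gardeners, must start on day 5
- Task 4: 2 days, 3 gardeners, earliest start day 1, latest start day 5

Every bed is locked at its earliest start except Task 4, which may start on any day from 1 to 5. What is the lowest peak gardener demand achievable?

Task 4@1: d1:6  d2:4  d3:1  d4:1  d5:5  d6:5 → peak 6
Task 4@2: d1:3  d2:4  d3:4  d4:1  d5:5  d6:5 → peak 5
Task 4@3: d1:3  d2:1  d3:4  d4:4  d5:5  d6:5 → peak 5
Task 4@4: d1:3  d2:1  d3:1  d4:4  d5:8  d6:5 → peak 8
Task 4@5: d1:3  d2:1  d3:1  d4:1  d5:8  d6:8 → peak 8
Best is Task 4@2, peak 5.

5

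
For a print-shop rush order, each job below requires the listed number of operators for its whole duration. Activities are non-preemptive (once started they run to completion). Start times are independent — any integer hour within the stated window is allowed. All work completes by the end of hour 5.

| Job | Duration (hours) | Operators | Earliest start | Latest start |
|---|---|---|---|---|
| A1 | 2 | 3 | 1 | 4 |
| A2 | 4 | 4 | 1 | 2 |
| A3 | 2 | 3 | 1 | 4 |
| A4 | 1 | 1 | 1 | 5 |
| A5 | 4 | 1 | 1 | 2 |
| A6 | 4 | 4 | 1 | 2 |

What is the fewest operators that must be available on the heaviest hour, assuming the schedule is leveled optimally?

12

Early-start (A1@1, A2@1, A3@1, A4@1, A5@1, A6@1) gives peak 16: h1:16  h2:15  h3:9  h4:9  h5:0.
Shift A3→3, A6→2.
Schedule A1@1, A2@1, A3@3, A4@1, A5@1, A6@2: h1:9  h2:12  h3:12  h4:12  h5:4 — peak 12.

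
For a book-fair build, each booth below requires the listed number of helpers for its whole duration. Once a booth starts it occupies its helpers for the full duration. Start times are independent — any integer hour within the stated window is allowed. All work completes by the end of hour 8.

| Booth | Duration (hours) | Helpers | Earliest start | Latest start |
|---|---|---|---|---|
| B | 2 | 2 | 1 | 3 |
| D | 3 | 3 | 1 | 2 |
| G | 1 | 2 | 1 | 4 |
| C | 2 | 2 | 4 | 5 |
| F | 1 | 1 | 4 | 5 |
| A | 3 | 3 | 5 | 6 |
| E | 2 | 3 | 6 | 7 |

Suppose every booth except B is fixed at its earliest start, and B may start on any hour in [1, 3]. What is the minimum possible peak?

B@1: h1:7  h2:5  h3:3  h4:3  h5:5  h6:6  h7:6  h8:0 → peak 7
B@2: h1:5  h2:5  h3:5  h4:3  h5:5  h6:6  h7:6  h8:0 → peak 6
B@3: h1:5  h2:3  h3:5  h4:5  h5:5  h6:6  h7:6  h8:0 → peak 6
Best is B@2, peak 6.

6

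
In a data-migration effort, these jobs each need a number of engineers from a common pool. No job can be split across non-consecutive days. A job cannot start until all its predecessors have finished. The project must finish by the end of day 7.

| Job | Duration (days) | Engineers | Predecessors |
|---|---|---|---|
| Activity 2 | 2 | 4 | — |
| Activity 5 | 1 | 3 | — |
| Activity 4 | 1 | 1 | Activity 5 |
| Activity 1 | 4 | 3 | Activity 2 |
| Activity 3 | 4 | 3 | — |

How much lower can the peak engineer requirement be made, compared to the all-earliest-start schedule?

4

Early-start peak: d1:10  d2:8  d3:6  d4:6  d5:3  d6:3  d7:0 ⇒ 10.
Leveled (Activity 2@1, Activity 5@3, Activity 4@7, Activity 1@3, Activity 3@4): d1:4  d2:4  d3:6  d4:6  d5:6  d6:6  d7:4 ⇒ 6.
Reduction 10 − 6 = 4.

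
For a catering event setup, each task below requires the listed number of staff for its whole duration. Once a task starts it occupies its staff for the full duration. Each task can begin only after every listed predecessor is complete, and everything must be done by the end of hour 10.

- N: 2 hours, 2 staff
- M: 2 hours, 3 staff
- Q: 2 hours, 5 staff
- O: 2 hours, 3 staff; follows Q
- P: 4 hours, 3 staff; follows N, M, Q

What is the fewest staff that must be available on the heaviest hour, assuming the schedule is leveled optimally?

Early-start (N@1, M@1, Q@1, O@3, P@3) gives peak 10: h1:10  h2:10  h3:6  h4:6  h5:3  h6:3  h7:0  h8:0  h9:0  h10:0.
Shift Q→3, O→5, P→7.
Schedule N@1, M@1, Q@3, O@5, P@7: h1:5  h2:5  h3:5  h4:5  h5:3  h6:3  h7:3  h8:3  h9:3  h10:3 — peak 5.

5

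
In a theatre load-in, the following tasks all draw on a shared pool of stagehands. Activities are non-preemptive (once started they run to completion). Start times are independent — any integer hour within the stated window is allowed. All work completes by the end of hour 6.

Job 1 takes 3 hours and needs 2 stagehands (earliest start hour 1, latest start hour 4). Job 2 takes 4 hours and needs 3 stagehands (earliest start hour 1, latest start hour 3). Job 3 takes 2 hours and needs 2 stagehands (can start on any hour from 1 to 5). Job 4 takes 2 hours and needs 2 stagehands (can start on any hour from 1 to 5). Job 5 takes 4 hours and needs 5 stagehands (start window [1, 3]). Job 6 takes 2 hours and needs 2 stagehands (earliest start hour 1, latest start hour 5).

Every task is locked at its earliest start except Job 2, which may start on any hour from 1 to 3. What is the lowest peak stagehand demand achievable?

Job 2@1: h1:16  h2:16  h3:10  h4:8  h5:0  h6:0 → peak 16
Job 2@2: h1:13  h2:16  h3:10  h4:8  h5:3  h6:0 → peak 16
Job 2@3: h1:13  h2:13  h3:10  h4:8  h5:3  h6:3 → peak 13
Best is Job 2@3, peak 13.

13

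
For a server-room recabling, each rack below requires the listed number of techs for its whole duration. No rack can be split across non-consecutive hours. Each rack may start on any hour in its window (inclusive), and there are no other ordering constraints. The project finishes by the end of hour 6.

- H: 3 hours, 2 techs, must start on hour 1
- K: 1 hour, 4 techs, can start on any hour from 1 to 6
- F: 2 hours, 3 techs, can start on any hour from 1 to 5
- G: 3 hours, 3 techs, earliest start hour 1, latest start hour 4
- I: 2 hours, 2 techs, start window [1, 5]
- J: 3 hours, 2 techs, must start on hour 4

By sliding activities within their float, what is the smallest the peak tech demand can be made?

Early-start (H@1, K@1, F@1, G@1, I@1, J@4) gives peak 14: h1:14  h2:10  h3:5  h4:2  h5:2  h6:2.
Shift F→2, G→4, I→2.
Schedule H@1, K@1, F@2, G@4, I@2, J@4: h1:6  h2:7  h3:7  h4:5  h5:5  h6:5 — peak 7.

7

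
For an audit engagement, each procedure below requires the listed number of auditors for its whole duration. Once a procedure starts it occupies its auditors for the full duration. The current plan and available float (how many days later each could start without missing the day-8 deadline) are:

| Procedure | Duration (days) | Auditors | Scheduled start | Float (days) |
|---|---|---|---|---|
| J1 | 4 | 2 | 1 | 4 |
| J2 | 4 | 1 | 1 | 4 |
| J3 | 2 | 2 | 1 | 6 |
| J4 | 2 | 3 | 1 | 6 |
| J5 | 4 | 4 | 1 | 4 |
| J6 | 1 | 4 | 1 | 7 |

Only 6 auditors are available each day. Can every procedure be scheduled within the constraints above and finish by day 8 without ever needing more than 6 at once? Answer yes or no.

Schedule J1@1, J2@2, J3@6, J4@2, J5@5, J6@1: d1:6  d2:6  d3:6  d4:3  d5:5  d6:6  d7:6  d8:4 — peak 6 ≤ 6.

yes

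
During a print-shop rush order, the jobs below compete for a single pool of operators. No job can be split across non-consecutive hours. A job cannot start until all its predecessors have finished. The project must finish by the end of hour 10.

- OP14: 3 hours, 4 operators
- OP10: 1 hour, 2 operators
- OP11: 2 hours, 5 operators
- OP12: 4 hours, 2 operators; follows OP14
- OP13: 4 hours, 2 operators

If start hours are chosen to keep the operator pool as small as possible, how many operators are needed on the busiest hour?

Early-start (OP14@1, OP10@1, OP11@1, OP12@4, OP13@1) gives peak 13: h1:13  h2:11  h3:6  h4:4  h5:2  h6:2  h7:2  h8:0  h9:0  h10:0.
Shift OP10→4, OP11→5, OP12→7, OP13→7.
Schedule OP14@1, OP10@4, OP11@5, OP12@7, OP13@7: h1:4  h2:4  h3:4  h4:2  h5:5  h6:5  h7:4  h8:4  h9:4  h10:4 — peak 5.

5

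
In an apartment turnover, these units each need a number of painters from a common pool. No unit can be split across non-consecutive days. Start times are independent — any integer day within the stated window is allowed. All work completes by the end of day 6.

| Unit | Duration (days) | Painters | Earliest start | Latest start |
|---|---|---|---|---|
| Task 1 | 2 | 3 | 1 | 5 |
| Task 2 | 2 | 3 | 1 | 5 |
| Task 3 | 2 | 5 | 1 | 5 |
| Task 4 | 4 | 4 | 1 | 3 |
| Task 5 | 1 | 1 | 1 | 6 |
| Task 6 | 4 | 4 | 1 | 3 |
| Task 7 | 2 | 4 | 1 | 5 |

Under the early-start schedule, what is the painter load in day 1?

24

At early start, day 1 has: Task 1, Task 2, Task 3, Task 4, Task 5, Task 6, Task 7.
Demand: 3 + 3 + 5 + 4 + 1 + 4 + 4 = 24.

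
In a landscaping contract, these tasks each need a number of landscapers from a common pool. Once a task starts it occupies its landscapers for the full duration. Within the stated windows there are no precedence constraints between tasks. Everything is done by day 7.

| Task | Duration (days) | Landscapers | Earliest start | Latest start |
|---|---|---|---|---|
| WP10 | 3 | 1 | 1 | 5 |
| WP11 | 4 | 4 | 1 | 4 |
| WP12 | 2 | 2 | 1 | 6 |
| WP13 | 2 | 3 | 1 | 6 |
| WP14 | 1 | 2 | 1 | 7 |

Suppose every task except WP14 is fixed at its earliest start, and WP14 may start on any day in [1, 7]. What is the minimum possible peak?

WP14@1: d1:12  d2:10  d3:5  d4:4  d5:0  d6:0  d7:0 → peak 12
WP14@2: d1:10  d2:12  d3:5  d4:4  d5:0  d6:0  d7:0 → peak 12
WP14@3: d1:10  d2:10  d3:7  d4:4  d5:0  d6:0  d7:0 → peak 10
WP14@4: d1:10  d2:10  d3:5  d4:6  d5:0  d6:0  d7:0 → peak 10
WP14@5: d1:10  d2:10  d3:5  d4:4  d5:2  d6:0  d7:0 → peak 10
WP14@6: d1:10  d2:10  d3:5  d4:4  d5:0  d6:2  d7:0 → peak 10
WP14@7: d1:10  d2:10  d3:5  d4:4  d5:0  d6:0  d7:2 → peak 10
Best is WP14@3, peak 10.

10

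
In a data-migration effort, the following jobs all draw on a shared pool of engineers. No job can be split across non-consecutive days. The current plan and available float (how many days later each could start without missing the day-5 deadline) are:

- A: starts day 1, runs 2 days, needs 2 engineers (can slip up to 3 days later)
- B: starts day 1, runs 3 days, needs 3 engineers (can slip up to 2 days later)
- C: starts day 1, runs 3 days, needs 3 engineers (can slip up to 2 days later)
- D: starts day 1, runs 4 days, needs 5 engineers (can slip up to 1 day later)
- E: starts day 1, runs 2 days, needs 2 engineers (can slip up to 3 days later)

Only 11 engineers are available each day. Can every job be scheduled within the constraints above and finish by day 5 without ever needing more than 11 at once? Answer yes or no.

yes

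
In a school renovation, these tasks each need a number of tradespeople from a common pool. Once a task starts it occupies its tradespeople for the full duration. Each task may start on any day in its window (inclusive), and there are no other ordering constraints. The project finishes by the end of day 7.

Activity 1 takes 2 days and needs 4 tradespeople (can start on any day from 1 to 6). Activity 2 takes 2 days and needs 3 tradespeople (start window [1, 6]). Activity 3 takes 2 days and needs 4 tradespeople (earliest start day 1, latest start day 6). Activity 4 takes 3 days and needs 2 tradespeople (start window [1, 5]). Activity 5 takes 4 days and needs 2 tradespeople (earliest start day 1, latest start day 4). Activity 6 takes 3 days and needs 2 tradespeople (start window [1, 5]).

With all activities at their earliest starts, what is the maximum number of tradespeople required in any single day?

Early-start schedule: Activity 1@1, Activity 2@1, Activity 3@1, Activity 4@1, Activity 5@1, Activity 6@1.
Load per day: day 1: 17, day 2: 17, day 3: 6, day 4: 2, day 5: 0, day 6: 0, day 7: 0.
Peak is 17.

17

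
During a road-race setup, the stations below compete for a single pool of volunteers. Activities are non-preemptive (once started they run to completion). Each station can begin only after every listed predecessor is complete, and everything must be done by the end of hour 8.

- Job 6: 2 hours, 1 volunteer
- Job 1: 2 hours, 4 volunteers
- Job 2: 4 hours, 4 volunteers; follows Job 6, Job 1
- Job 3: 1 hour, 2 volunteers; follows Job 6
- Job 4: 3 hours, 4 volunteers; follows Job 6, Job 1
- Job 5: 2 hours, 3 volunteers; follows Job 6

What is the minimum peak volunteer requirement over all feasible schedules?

8

Early-start (Job 6@1, Job 1@1, Job 2@3, Job 3@3, Job 4@3, Job 5@3) gives peak 13: h1:5  h2:5  h3:13  h4:11  h5:8  h6:4  h7:0  h8:0.
Shift Job 4→4, Job 5→7.
Schedule Job 6@1, Job 1@1, Job 2@3, Job 3@3, Job 4@4, Job 5@7: h1:5  h2:5  h3:6  h4:8  h5:8  h6:8  h7:3  h8:3 — peak 8.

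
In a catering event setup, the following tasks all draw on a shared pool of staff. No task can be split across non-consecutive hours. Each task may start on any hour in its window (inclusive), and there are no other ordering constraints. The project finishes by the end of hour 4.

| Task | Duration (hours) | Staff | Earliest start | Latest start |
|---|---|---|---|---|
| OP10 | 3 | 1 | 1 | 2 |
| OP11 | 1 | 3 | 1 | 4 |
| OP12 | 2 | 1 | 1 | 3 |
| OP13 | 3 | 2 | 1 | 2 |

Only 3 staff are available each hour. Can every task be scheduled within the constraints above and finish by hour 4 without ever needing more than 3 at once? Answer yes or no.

no

Total staffer-hours = 14; over 4 hours the average is 14/4 > 3, so some hour must exceed 3.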